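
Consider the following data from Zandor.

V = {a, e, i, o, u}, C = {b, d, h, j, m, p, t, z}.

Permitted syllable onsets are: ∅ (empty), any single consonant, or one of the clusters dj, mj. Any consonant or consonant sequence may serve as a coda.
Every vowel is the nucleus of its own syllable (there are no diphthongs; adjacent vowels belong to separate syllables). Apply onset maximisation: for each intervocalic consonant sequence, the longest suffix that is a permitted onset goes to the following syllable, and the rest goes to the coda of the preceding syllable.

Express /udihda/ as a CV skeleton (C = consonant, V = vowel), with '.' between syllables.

The vowels are u, i, a — 3 nuclei, so 3 syllables.
Between /u/ (V1) and /i/ (V2): /d/ is a single consonant, so it becomes the next onset.
Between /i/ (V2) and /a/ (V3): /hd/ splits as /h/ + /d/ (/d/ is the longest suffix that is a licit onset).
So the parse is u.dih.da.
Mapping each syllable to C/V: /u/ → V, /dih/ → CVC, /da/ → CV.

V.CVC.CV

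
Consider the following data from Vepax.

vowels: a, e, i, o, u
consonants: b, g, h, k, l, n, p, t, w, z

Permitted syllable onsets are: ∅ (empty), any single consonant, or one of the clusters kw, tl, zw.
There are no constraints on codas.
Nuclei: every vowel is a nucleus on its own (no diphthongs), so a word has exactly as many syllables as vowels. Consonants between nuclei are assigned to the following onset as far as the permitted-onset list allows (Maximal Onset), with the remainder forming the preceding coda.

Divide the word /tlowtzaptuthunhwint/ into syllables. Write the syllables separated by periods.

tlowt.zap.tut.hunh.wint

Vowels present: o, a, u, u, i; each is a nucleus, giving 5 syllables.
Between /o/ (V1) and /a/ (V2): /wtz/; trying suffixes from longest down, /z/ is the first permitted one, so coda /wt/ | onset /z/.
Between /a/ (V2) and /u/ (V3): cluster /pt/ — the longest permitted-onset suffix is /t/; onset = /t/, preceding coda = /p/.
Between /u/ (V3) and /u/ (V4): /th/ splits as /t/ + /h/ (/h/ is the longest suffix that is a licit onset).
Between /u/ (V4) and /i/ (V5): /nhw/ — longest licit onset from the right is /w/, leaving /nh/ as coda.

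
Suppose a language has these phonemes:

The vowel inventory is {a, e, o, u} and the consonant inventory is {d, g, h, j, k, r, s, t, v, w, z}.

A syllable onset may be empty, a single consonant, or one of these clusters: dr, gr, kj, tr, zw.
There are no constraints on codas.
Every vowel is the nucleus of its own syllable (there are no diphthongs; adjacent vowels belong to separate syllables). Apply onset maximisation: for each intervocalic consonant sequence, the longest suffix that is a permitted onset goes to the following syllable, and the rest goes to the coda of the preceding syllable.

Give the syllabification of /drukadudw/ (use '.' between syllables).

dru.ka.dudw

The vowels are u, a, u — 3 nuclei, so 3 syllables.
σ1/σ2 boundary: just /k/ — single C goes to the following onset.
σ2/σ3 boundary: just /d/ — single C goes to the following onset.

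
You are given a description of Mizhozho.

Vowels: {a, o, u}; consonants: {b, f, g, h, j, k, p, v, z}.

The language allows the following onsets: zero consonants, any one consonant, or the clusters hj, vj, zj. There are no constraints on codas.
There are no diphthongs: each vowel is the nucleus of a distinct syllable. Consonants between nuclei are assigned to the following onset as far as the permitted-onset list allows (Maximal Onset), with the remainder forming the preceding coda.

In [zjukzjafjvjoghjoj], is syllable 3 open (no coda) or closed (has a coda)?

Nuclei (vowels): u, a, o, o → 4 syllables.
/u…a/ gap (V1→V2): /kzj/ — longest licit onset from the right is /zj/, leaving /k/ as coda.
/a…o/ gap (V2→V3): /fjvj/; trying suffixes from longest down, /vj/ is the first permitted one, so coda /fj/ | onset /vj/.
/o…o/ gap (V3→V4): /ghj/; trying suffixes from longest down, /hj/ is the first permitted one, so coda /g/ | onset /hj/.
So the parse is zjuk.zjafj.vjog.hjoj.
Syllable 3 is /vjog/ with coda /g/, so it is closed.

closed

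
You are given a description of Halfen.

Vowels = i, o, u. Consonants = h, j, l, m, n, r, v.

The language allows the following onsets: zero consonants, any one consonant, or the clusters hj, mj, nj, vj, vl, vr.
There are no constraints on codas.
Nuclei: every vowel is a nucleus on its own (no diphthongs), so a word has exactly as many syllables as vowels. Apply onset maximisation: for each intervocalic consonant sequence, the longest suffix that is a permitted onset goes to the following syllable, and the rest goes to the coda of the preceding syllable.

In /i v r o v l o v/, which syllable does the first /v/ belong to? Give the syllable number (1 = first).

2

The vowels are i, o, o — 3 nuclei, so 3 syllables.
/i…o/ gap (V1→V2): /vr/ is a licit onset in full, so it all attaches to the next syllable.
/o…o/ gap (V2→V3): /vl/ — entire cluster is a permitted onset → onset /vl/, coda ∅.
So the parse is i.vro.vlov.
The first /v/ is in the onset of syllable 2 (/vro/).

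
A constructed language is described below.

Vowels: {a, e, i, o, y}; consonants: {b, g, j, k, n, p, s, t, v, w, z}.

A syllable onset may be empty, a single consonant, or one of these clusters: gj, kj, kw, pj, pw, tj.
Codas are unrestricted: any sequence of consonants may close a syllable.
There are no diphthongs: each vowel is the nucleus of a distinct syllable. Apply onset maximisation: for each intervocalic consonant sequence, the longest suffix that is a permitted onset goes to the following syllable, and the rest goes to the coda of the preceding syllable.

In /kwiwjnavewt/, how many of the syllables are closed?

2

Vowels present: i, a, e; each is a nucleus, giving 3 syllables.
σ1/σ2 boundary: cluster /wjn/ — the longest permitted-onset suffix is /n/; onset = /n/, preceding coda = /wj/.
σ2/σ3 boundary: /v/ is a single consonant, so it becomes the next onset.
Putting it together: kwiwj.na.vewt.
Classifying each syllable: /kwiwj/ (closed), /na/ (open), /vewt/ (closed).
Closed syllables: 2.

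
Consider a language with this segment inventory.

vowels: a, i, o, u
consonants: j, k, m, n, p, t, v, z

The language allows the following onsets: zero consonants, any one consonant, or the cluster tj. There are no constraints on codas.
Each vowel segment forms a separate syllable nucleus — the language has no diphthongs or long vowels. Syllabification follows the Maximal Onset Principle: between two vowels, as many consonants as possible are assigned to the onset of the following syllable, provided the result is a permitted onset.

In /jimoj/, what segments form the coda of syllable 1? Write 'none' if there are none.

none

Vowels present: i, o; each is a nucleus, giving 2 syllables.
Between /i/ (V1) and /o/ (V2): /m/ → onset of the next syllable (single consonants are always licit onsets).
Result: ji.moj.
Syllable 1 is /ji/: onset /j/, nucleus /i/, coda ∅.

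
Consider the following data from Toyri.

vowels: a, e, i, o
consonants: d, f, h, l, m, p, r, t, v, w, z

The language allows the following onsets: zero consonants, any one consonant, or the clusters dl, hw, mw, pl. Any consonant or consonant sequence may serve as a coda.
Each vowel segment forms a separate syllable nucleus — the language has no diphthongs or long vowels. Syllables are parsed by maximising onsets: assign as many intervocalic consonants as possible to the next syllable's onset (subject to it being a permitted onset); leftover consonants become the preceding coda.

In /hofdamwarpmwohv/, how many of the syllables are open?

Vowels present: o, a, a, o; each is a nucleus, giving 4 syllables.
σ1/σ2 boundary: /fd/; trying suffixes from longest down, /d/ is the first permitted one, so coda /f/ | onset /d/.
σ2/σ3 boundary: cluster /mw/ — /mw/ is itself a permitted onset, so the whole cluster goes right; preceding coda = ∅.
σ3/σ4 boundary: /rpmw/ splits as /rp/ + /mw/ (/mw/ is the longest suffix that is a licit onset).
Putting it together: hof.da.mwarp.mwohv.
Classifying each syllable: /hof/ (closed), /da/ (open), /mwarp/ (closed), /mwohv/ (closed).
Open syllables: 1.

1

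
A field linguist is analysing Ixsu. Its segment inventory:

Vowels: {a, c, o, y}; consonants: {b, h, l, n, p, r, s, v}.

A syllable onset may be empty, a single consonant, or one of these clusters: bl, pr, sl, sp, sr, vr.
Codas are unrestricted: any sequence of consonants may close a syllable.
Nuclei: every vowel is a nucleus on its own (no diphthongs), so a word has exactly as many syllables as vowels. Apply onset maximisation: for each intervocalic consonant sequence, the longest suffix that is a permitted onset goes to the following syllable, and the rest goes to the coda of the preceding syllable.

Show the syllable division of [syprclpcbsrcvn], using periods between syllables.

The vowels are y, c, c, c — 4 nuclei, so 4 syllables.
/y…c/ gap (V1→V2): /pr/ is a licit onset in full, so it all attaches to the next syllable.
/c…c/ gap (V2→V3): /lp/; trying suffixes from longest down, /p/ is the first permitted one, so coda /l/ | onset /p/.
/c…c/ gap (V3→V4): /bsr/ splits as /b/ + /sr/ (/sr/ is the longest suffix that is a licit onset).

sy.prcl.pcb.srcvn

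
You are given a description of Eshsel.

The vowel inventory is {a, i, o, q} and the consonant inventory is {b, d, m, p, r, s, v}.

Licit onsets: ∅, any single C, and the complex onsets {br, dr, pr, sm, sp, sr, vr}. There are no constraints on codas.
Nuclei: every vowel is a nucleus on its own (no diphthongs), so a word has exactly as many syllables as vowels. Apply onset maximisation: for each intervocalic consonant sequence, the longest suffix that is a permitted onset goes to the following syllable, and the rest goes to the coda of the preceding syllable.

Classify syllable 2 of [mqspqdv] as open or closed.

The vowels are q, q — 2 nuclei, so 2 syllables.
/q…q/ gap (V1→V2): cluster /sp/ — /sp/ is itself a permitted onset, so the whole cluster goes right; preceding coda = ∅.
Syllabification: mq.spqdv.
Syllable 2 is /spqdv/ with coda /dv/, so it is closed.

closed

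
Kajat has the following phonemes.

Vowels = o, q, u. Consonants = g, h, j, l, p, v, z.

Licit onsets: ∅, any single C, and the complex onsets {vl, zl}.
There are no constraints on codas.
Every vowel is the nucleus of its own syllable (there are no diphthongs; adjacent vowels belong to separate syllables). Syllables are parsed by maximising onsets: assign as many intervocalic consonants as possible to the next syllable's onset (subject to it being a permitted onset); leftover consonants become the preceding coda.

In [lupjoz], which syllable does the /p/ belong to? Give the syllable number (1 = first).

1

Vowels present: u, o; each is a nucleus, giving 2 syllables.
Between /u/ (V1) and /o/ (V2): /pj/ splits as /p/ + /j/ (/j/ is the longest suffix that is a licit onset).
Result: lup.joz.
The /p/ is in the coda of syllable 1 (/lup/).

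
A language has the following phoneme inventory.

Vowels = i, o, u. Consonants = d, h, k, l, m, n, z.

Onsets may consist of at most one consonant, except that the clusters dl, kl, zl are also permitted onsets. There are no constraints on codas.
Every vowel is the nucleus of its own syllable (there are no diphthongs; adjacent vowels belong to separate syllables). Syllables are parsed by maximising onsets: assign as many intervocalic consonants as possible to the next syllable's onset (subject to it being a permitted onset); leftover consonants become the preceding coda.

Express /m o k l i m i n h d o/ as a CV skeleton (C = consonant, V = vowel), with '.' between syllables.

Vowels present: o, i, i, o; each is a nucleus, giving 4 syllables.
/o…i/ gap (V1→V2): /kl/ — entire cluster is a permitted onset → onset /kl/, coda ∅.
/i…i/ gap (V2→V3): /m/ → onset of the next syllable (single consonants are always licit onsets).
/i…o/ gap (V3→V4): /nhd/ — longest licit onset from the right is /d/, leaving /nh/ as coda.
Syllabification: mo.kli.minh.do.
Mapping each syllable to C/V: /mo/ → CV, /kli/ → CCV, /minh/ → CVCC, /do/ → CV.

CV.CCV.CVCC.CV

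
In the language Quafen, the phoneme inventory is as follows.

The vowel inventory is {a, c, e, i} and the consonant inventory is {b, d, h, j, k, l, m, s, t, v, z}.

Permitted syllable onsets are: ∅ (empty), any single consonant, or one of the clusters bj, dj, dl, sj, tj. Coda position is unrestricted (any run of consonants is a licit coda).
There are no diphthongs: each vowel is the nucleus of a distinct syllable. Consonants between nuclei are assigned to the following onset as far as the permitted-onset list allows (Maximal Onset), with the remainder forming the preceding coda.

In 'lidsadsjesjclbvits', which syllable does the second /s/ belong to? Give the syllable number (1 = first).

3

The vowels are i, a, e, c, i — 5 nuclei, so 5 syllables.
Between /i/ (V1) and /a/ (V2): /ds/ splits as /d/ + /s/ (/s/ is the longest suffix that is a licit onset).
Between /a/ (V2) and /e/ (V3): cluster /dsj/ — the longest permitted-onset suffix is /sj/; onset = /sj/, preceding coda = /d/.
Between /e/ (V3) and /c/ (V4): /sj/ — entire cluster is a permitted onset → onset /sj/, coda ∅.
Between /c/ (V4) and /i/ (V5): /lbv/ — longest licit onset from the right is /v/, leaving /lb/ as coda.
Result: lid.sad.sje.sjclb.vits.
The second /s/ is in the onset of syllable 3 (/sje/).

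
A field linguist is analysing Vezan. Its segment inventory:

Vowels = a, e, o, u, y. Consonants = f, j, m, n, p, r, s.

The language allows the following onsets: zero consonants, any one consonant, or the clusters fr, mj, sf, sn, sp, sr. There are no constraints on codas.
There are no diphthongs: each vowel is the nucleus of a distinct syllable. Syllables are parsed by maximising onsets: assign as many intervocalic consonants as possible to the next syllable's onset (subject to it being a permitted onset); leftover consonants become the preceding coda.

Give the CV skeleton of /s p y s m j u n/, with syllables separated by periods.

The vowels are y, u — 2 nuclei, so 2 syllables.
V1 /y/ – V2 /u/: /smj/ splits as /s/ + /mj/ (/mj/ is the longest suffix that is a licit onset).
Syllabification: spys.mjun.
Mapping each syllable to C/V: /spys/ → CCVC, /mjun/ → CCVC.

CCVC.CCVC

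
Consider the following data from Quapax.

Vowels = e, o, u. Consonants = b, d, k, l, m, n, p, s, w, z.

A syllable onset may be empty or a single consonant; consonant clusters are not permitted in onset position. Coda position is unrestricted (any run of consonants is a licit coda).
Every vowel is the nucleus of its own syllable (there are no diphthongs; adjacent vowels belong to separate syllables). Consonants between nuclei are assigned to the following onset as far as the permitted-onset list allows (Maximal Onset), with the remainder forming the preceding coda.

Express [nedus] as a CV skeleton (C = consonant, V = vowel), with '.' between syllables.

CV.CVC

Nuclei (vowels): e, u → 2 syllables.
V1 /e/ – V2 /u/: /d/ is a single consonant, so it becomes the next onset.
Syllabification: ne.dus.
Mapping each syllable to C/V: /ne/ → CV, /dus/ → CVC.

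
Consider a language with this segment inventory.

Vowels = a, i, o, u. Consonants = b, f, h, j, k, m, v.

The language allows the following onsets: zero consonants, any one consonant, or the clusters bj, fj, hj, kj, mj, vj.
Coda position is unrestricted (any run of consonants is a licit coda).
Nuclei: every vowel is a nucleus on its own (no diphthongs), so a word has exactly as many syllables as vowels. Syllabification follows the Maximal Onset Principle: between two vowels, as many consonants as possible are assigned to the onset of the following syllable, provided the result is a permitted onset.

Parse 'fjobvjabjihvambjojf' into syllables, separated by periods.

fjob.vja.bjih.vam.bjojf

Vowels present: o, a, i, a, o; each is a nucleus, giving 5 syllables.
V1 /o/ – V2 /a/: /bvj/ splits as /b/ + /vj/ (/vj/ is the longest suffix that is a licit onset).
V2 /a/ – V3 /i/: /bj/ — entire cluster is a permitted onset → onset /bj/, coda ∅.
V3 /i/ – V4 /a/: /hv/; trying suffixes from longest down, /v/ is the first permitted one, so coda /h/ | onset /v/.
V4 /a/ – V5 /o/: /mbj/ splits as /m/ + /bj/ (/bj/ is the longest suffix that is a licit onset).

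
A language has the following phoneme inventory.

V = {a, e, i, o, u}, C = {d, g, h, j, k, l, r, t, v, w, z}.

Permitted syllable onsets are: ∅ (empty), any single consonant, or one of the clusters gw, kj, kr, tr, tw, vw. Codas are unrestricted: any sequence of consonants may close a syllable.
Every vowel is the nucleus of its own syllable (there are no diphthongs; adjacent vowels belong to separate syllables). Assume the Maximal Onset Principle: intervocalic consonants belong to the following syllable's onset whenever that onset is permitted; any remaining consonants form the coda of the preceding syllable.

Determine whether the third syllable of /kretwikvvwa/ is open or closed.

The vowels are e, i, a — 3 nuclei, so 3 syllables.
/e…i/ gap (V1→V2): /tw/ — entire cluster is a permitted onset → onset /tw/, coda ∅.
/i…a/ gap (V2→V3): /kvvw/ — longest licit onset from the right is /vw/, leaving /kv/ as coda.
So the parse is kre.twikv.vwa.
Syllable 3 is /vwa/; it ends in its nucleus with no coda, so it is open.

open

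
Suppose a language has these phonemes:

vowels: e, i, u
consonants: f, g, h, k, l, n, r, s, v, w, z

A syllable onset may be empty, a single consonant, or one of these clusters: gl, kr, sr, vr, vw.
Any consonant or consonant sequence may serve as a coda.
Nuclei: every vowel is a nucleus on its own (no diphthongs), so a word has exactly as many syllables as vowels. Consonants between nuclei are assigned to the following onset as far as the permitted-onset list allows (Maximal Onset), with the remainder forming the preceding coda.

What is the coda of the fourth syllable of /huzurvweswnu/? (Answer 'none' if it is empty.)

The vowels are u, u, e, u — 4 nuclei, so 4 syllables.
/u…u/ gap (V1→V2): /z/ → onset of the next syllable (single consonants are always licit onsets).
/u…e/ gap (V2→V3): /rvw/ splits as /r/ + /vw/ (/vw/ is the longest suffix that is a licit onset).
/e…u/ gap (V3→V4): /swn/ — longest licit onset from the right is /n/, leaving /sw/ as coda.
Putting it together: hu.zur.vwesw.nu.
Syllable 4 is /nu/: onset /n/, nucleus /u/, coda ∅.

none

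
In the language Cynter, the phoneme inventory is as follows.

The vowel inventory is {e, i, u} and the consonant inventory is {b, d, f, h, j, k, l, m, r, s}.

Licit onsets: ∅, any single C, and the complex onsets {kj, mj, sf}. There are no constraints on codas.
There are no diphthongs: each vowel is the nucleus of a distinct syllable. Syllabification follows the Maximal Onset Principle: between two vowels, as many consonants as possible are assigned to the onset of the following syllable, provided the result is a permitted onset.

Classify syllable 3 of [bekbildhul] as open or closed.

closed

Vowels present: e, i, u; each is a nucleus, giving 3 syllables.
V1 /e/ – V2 /i/: cluster /kb/ — the longest permitted-onset suffix is /b/; onset = /b/, preceding coda = /k/.
V2 /i/ – V3 /u/: /ldh/ splits as /ld/ + /h/ (/h/ is the longest suffix that is a licit onset).
Syllabification: bek.bild.hul.
Syllable 3 is /hul/ with coda /l/, so it is closed.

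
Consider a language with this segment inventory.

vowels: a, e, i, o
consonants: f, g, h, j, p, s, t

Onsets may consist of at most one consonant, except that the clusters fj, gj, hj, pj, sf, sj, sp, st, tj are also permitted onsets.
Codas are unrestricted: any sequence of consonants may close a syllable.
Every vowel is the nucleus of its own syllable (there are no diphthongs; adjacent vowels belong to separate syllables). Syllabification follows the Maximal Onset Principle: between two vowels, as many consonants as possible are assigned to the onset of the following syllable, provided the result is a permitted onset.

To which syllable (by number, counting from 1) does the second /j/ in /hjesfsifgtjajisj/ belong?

Vowels present: e, i, a, i; each is a nucleus, giving 4 syllables.
/e…i/ gap (V1→V2): /sfs/; trying suffixes from longest down, /s/ is the first permitted one, so coda /sf/ | onset /s/.
/i…a/ gap (V2→V3): /fgtj/; trying suffixes from longest down, /tj/ is the first permitted one, so coda /fg/ | onset /tj/.
/a…i/ gap (V3→V4): /j/ is a single consonant, so it becomes the next onset.
So the parse is hjesf.sifg.tja.jisj.
The second /j/ is in the onset of syllable 3 (/tja/).

3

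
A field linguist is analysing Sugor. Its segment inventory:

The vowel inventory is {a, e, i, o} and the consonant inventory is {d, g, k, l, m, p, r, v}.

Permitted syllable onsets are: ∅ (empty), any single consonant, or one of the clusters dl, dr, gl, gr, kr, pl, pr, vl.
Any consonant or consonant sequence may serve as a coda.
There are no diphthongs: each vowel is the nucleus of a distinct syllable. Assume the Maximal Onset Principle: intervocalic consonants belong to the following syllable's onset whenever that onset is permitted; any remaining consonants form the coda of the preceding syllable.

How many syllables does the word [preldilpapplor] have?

4

Nuclei (vowels): e, i, a, o → 4 syllables.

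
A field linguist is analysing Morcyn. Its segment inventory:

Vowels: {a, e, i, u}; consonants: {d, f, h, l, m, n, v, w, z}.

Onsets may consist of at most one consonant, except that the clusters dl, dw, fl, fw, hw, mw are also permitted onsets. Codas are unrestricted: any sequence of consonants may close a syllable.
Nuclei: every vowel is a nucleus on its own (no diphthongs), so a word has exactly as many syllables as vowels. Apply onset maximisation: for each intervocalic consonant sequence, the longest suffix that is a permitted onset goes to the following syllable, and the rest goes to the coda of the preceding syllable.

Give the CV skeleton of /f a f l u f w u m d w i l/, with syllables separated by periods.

CV.CCV.CCVC.CCVC

Vowels present: a, u, u, i; each is a nucleus, giving 4 syllables.
/a…u/ gap (V1→V2): /fl/ — entire cluster is a permitted onset → onset /fl/, coda ∅.
/u…u/ gap (V2→V3): /fw/ — entire cluster is a permitted onset → onset /fw/, coda ∅.
/u…i/ gap (V3→V4): /mdw/ splits as /m/ + /dw/ (/dw/ is the longest suffix that is a licit onset).
So the parse is fa.flu.fwum.dwil.
Mapping each syllable to C/V: /fa/ → CV, /flu/ → CCV, /fwum/ → CCVC, /dwil/ → CCVC.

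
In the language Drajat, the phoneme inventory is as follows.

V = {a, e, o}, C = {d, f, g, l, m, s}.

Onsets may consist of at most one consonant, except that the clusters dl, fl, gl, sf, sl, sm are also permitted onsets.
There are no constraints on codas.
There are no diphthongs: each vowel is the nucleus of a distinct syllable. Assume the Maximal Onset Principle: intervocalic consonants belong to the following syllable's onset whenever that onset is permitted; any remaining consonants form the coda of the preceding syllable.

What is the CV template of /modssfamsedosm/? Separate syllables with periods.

Nuclei (vowels): o, a, e, o → 4 syllables.
σ1/σ2 boundary: /dssf/; trying suffixes from longest down, /sf/ is the first permitted one, so coda /ds/ | onset /sf/.
σ2/σ3 boundary: /ms/ splits as /m/ + /s/ (/s/ is the longest suffix that is a licit onset).
σ3/σ4 boundary: /d/ is a single consonant, so it becomes the next onset.
Syllabification: mods.sfam.se.dosm.
Mapping each syllable to C/V: /mods/ → CVCC, /sfam/ → CCVC, /se/ → CV, /dosm/ → CVCC.

CVCC.CCVC.CV.CVCC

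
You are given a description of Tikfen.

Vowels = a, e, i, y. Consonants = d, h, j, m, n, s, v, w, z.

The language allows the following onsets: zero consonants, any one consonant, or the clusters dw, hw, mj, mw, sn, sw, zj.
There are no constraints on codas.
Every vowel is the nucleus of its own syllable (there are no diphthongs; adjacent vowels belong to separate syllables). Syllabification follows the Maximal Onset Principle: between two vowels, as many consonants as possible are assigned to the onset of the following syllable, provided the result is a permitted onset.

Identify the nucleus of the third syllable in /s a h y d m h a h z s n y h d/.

a

Nuclei (vowels): a, y, a, y → 4 syllables.
The third nucleus (vowel 3 from the left) is /a/.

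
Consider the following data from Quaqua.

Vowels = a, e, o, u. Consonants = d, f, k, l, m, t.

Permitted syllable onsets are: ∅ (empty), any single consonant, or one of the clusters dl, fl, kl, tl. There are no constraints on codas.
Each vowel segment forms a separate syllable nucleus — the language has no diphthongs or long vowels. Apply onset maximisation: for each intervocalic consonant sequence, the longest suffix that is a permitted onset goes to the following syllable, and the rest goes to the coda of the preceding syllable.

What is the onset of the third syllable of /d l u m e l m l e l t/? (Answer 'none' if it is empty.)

Nuclei (vowels): u, e, e → 3 syllables.
/u…e/ gap (V1→V2): /m/ is a single consonant, so it becomes the next onset.
/e…e/ gap (V2→V3): /lml/ splits as /lm/ + /l/ (/l/ is the longest suffix that is a licit onset).
Syllabification: dlu.melm.lelt.
Syllable 3 is /lelt/: onset /l/, nucleus /e/, coda /lt/.

l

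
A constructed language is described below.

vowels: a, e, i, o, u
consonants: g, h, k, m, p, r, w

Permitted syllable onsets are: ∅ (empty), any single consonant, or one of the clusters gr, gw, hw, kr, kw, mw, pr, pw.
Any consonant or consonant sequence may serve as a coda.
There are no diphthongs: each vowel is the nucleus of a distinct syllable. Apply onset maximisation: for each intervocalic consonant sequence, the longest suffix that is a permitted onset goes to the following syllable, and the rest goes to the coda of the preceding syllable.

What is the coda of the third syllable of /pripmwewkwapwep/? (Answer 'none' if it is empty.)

none

The vowels are i, e, a, e — 4 nuclei, so 4 syllables.
σ1/σ2 boundary: /pmw/ splits as /p/ + /mw/ (/mw/ is the longest suffix that is a licit onset).
σ2/σ3 boundary: /wkw/; trying suffixes from longest down, /kw/ is the first permitted one, so coda /w/ | onset /kw/.
σ3/σ4 boundary: cluster /pw/ — /pw/ is itself a permitted onset, so the whole cluster goes right; preceding coda = ∅.
So the parse is prip.mwew.kwa.pwep.
Syllable 3 is /kwa/: onset /kw/, nucleus /a/, coda ∅.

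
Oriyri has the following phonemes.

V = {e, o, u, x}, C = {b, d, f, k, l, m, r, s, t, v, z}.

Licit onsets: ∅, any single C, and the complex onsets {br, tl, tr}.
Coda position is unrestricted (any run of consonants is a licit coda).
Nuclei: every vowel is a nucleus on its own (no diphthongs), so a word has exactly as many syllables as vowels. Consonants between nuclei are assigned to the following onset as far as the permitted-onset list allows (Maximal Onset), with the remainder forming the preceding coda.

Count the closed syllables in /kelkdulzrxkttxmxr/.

Nuclei (vowels): e, u, x, x, x → 5 syllables.
σ1/σ2 boundary: /lkd/ splits as /lk/ + /d/ (/d/ is the longest suffix that is a licit onset).
σ2/σ3 boundary: /lzr/; trying suffixes from longest down, /r/ is the first permitted one, so coda /lz/ | onset /r/.
σ3/σ4 boundary: /ktt/; trying suffixes from longest down, /t/ is the first permitted one, so coda /kt/ | onset /t/.
σ4/σ5 boundary: just /m/ — single C goes to the following onset.
So the parse is kelk.dulz.rxkt.tx.mxr.
Classifying each syllable: /kelk/ (closed), /dulz/ (closed), /rxkt/ (closed), /tx/ (open), /mxr/ (closed).
Closed syllables: 4.

4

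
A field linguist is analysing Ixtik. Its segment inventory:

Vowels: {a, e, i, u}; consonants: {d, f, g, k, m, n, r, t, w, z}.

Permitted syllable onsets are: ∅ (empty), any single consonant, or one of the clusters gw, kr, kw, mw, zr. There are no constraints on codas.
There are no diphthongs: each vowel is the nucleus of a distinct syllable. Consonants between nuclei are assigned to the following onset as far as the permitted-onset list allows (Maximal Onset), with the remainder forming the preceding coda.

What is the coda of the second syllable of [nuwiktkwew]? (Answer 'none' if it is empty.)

Vowels present: u, i, e; each is a nucleus, giving 3 syllables.
/u…i/ gap (V1→V2): just /w/ — single C goes to the following onset.
/i…e/ gap (V2→V3): /ktkw/ splits as /kt/ + /kw/ (/kw/ is the longest suffix that is a licit onset).
So the parse is nu.wikt.kwew.
Syllable 2 is /wikt/: onset /w/, nucleus /i/, coda /kt/.

kt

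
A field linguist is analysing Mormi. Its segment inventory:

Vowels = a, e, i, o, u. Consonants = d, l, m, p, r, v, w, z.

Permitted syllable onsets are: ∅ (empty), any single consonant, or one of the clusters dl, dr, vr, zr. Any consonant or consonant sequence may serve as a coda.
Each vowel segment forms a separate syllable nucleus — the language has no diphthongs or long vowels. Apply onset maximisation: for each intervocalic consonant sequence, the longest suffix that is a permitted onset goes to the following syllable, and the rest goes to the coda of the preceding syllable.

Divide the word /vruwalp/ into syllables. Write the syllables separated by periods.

The vowels are u, a — 2 nuclei, so 2 syllables.
V1 /u/ – V2 /a/: /w/ → onset of the next syllable (single consonants are always licit onsets).

vru.walp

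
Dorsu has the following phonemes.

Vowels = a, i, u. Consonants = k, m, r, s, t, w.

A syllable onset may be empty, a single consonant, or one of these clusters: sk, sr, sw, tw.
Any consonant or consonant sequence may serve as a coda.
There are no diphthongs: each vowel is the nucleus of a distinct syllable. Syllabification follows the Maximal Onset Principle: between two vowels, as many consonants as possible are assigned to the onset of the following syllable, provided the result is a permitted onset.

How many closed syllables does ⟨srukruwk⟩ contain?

2

Vowels present: u, u; each is a nucleus, giving 2 syllables.
V1 /u/ – V2 /u/: /kr/ splits as /k/ + /r/ (/r/ is the longest suffix that is a licit onset).
Syllabification: sruk.ruwk.
Classifying each syllable: /sruk/ (closed), /ruwk/ (closed).
Closed syllables: 2.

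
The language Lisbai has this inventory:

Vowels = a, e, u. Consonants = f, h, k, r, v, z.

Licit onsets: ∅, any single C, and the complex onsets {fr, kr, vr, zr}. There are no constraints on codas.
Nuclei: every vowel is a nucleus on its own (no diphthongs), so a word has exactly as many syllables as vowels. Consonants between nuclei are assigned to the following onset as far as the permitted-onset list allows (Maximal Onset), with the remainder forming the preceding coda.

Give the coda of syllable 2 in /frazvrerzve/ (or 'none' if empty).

rz

The vowels are a, e, e — 3 nuclei, so 3 syllables.
/a…e/ gap (V1→V2): /zvr/ — longest licit onset from the right is /vr/, leaving /z/ as coda.
/e…e/ gap (V2→V3): cluster /rzv/ — the longest permitted-onset suffix is /v/; onset = /v/, preceding coda = /rz/.
Putting it together: fraz.vrerz.ve.
Syllable 2 is /vrerz/: onset /vr/, nucleus /e/, coda /rz/.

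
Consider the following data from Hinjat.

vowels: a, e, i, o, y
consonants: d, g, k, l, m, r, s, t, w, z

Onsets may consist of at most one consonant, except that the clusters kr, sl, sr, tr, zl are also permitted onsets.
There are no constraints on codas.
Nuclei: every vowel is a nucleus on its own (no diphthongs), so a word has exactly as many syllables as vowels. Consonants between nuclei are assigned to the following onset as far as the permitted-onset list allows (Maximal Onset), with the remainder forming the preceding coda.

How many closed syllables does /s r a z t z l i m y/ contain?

1

Vowels present: a, i, y; each is a nucleus, giving 3 syllables.
σ1/σ2 boundary: /ztzl/; trying suffixes from longest down, /zl/ is the first permitted one, so coda /zt/ | onset /zl/.
σ2/σ3 boundary: just /m/ — single C goes to the following onset.
Putting it together: srazt.zli.my.
Classifying each syllable: /srazt/ (closed), /zli/ (open), /my/ (open).
Closed syllables: 1.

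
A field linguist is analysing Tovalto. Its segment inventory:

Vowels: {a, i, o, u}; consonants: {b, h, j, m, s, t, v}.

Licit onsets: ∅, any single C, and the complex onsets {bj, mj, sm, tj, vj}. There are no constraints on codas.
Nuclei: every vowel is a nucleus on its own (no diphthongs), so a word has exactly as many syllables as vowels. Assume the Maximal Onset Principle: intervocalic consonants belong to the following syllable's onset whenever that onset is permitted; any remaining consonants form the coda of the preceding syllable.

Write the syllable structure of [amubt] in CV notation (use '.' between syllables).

V.CVCC

Vowels present: a, u; each is a nucleus, giving 2 syllables.
V1 /a/ – V2 /u/: just /m/ — single C goes to the following onset.
Result: a.mubt.
Mapping each syllable to C/V: /a/ → V, /mubt/ → CVCC.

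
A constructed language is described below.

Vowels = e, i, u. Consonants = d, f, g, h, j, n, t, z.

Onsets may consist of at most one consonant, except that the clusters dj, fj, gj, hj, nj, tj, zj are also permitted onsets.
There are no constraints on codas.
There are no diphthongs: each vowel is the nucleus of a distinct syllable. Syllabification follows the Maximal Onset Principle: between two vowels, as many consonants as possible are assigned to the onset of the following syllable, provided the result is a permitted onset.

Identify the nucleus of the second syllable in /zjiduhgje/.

u

The vowels are i, u, e — 3 nuclei, so 3 syllables.
The second nucleus (vowel 2 from the left) is /u/.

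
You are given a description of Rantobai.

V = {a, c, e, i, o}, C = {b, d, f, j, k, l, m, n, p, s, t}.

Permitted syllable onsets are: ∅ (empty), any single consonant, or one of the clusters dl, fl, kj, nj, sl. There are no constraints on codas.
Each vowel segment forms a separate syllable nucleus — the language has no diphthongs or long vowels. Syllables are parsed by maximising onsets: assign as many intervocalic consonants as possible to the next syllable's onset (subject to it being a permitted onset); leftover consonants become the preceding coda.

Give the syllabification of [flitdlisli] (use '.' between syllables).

The vowels are i, i, i — 3 nuclei, so 3 syllables.
Between /i/ (V1) and /i/ (V2): /tdl/ splits as /t/ + /dl/ (/dl/ is the longest suffix that is a licit onset).
Between /i/ (V2) and /i/ (V3): /sl/ — entire cluster is a permitted onset → onset /sl/, coda ∅.

flit.dli.sli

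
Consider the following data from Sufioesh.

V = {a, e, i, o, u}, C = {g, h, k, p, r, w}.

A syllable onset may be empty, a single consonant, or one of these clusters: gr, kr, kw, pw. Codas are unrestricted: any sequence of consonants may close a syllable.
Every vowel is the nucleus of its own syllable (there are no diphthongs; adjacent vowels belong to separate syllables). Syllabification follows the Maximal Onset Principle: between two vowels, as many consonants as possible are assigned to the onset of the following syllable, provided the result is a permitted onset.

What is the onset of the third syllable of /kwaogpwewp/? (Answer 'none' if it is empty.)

pw

Vowels present: a, o, e; each is a nucleus, giving 3 syllables.
V1 /a/ – V2 /o/: no consonants, so the boundary falls immediately after /a/.
V2 /o/ – V3 /e/: /gpw/ splits as /g/ + /pw/ (/pw/ is the longest suffix that is a licit onset).
Result: kwa.og.pwewp.
Syllable 3 is /pwewp/: onset /pw/, nucleus /e/, coda /wp/.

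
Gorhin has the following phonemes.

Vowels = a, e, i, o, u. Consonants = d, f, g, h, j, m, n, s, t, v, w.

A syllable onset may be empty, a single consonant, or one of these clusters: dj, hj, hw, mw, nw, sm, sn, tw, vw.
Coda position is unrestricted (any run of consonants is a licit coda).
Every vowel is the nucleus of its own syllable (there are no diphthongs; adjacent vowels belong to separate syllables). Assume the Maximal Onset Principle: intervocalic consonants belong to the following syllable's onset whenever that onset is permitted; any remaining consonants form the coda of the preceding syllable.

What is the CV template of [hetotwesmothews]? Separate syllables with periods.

CV.CV.CCV.CCVC.CVCC

The vowels are e, o, e, o, e — 5 nuclei, so 5 syllables.
Between /e/ (V1) and /o/ (V2): /t/ → onset of the next syllable (single consonants are always licit onsets).
Between /o/ (V2) and /e/ (V3): /tw/ is a licit onset in full, so it all attaches to the next syllable.
Between /e/ (V3) and /o/ (V4): /sm/ is a licit onset in full, so it all attaches to the next syllable.
Between /o/ (V4) and /e/ (V5): /th/ splits as /t/ + /h/ (/h/ is the longest suffix that is a licit onset).
Syllabification: he.to.twe.smot.hews.
Mapping each syllable to C/V: /he/ → CV, /to/ → CV, /twe/ → CCV, /smot/ → CCVC, /hews/ → CVCC.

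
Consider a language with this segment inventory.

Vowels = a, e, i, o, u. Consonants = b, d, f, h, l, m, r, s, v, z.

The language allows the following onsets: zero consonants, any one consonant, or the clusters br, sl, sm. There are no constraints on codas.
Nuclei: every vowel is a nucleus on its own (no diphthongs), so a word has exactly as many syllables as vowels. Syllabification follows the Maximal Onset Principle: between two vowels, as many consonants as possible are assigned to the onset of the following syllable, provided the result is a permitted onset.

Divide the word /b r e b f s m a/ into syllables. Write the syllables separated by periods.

brebf.sma

Nuclei (vowels): e, a → 2 syllables.
σ1/σ2 boundary: /bfsm/ splits as /bf/ + /sm/ (/sm/ is the longest suffix that is a licit onset).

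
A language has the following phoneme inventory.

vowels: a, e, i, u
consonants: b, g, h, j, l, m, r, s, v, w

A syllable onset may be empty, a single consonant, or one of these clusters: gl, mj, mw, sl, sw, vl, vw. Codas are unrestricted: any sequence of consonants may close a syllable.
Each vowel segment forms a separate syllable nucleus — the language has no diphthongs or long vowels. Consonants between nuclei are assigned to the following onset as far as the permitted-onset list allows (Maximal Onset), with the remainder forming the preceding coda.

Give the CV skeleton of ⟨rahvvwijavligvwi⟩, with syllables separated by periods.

The vowels are a, i, a, i, i — 5 nuclei, so 5 syllables.
/a…i/ gap (V1→V2): /hvvw/ — longest licit onset from the right is /vw/, leaving /hv/ as coda.
/i…a/ gap (V2→V3): just /j/ — single C goes to the following onset.
/a…i/ gap (V3→V4): /vl/ — entire cluster is a permitted onset → onset /vl/, coda ∅.
/i…i/ gap (V4→V5): /gvw/ — longest licit onset from the right is /vw/, leaving /g/ as coda.
Result: rahv.vwi.ja.vlig.vwi.
Mapping each syllable to C/V: /rahv/ → CVCC, /vwi/ → CCV, /ja/ → CV, /vlig/ → CCVC, /vwi/ → CCV.

CVCC.CCV.CV.CCVC.CCV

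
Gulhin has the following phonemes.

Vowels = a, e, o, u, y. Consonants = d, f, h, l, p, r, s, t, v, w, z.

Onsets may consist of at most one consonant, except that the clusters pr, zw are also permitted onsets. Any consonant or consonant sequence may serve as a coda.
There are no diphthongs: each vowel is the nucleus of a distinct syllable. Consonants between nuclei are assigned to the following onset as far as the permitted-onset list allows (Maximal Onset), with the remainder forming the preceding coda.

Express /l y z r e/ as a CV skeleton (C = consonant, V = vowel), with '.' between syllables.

CVC.CV

The vowels are y, e — 2 nuclei, so 2 syllables.
σ1/σ2 boundary: /zr/ splits as /z/ + /r/ (/r/ is the longest suffix that is a licit onset).
Syllabification: lyz.re.
Mapping each syllable to C/V: /lyz/ → CVC, /re/ → CV.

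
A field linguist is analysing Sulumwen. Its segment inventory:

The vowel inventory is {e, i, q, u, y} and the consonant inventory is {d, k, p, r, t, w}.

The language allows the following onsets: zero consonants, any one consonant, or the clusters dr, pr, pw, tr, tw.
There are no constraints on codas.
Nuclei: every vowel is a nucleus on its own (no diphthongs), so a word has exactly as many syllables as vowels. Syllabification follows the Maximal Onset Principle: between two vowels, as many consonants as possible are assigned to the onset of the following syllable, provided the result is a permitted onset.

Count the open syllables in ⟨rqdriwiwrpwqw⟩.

2

Nuclei (vowels): q, i, i, q → 4 syllables.
Between /q/ (V1) and /i/ (V2): /dr/ — entire cluster is a permitted onset → onset /dr/, coda ∅.
Between /i/ (V2) and /i/ (V3): just /w/ — single C goes to the following onset.
Between /i/ (V3) and /q/ (V4): /wrpw/; trying suffixes from longest down, /pw/ is the first permitted one, so coda /wr/ | onset /pw/.
Syllabification: rq.dri.wiwr.pwqw.
Classifying each syllable: /rq/ (open), /dri/ (open), /wiwr/ (closed), /pwqw/ (closed).
Open syllables: 2.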